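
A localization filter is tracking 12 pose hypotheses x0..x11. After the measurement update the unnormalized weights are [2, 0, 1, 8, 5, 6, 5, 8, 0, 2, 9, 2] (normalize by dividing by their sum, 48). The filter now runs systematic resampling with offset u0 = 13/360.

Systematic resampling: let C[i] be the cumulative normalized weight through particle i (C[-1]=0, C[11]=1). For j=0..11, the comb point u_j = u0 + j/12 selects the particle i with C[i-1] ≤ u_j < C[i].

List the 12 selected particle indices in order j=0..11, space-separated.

0 3 3 4 5 5 6 7 7 10 10 10

C = [1/24, 1/24, 1/16, 11/48, 1/3, 11/24, 9/16, 35/48, 35/48, 37/48, 23/24, 1]
j=0: u_0=13/360 ∈ [0, 1/24) → index 0
j=1: u_1=43/360 ∈ [1/16, 11/48) → index 3
j=2: u_2=73/360 ∈ [1/16, 11/48) → index 3
j=3: u_3=103/360 ∈ [11/48, 1/3) → index 4
j=4: u_4=133/360 ∈ [1/3, 11/24) → index 5
j=5: u_5=163/360 ∈ [1/3, 11/24) → index 5
j=6: u_6=193/360 ∈ [11/24, 9/16) → index 6
j=7: u_7=223/360 ∈ [9/16, 35/48) → index 7
j=8: u_8=253/360 ∈ [9/16, 35/48) → index 7
j=9: u_9=283/360 ∈ [37/48, 23/24) → index 10
j=10: u_10=313/360 ∈ [37/48, 23/24) → index 10
j=11: u_11=343/360 ∈ [37/48, 23/24) → index 10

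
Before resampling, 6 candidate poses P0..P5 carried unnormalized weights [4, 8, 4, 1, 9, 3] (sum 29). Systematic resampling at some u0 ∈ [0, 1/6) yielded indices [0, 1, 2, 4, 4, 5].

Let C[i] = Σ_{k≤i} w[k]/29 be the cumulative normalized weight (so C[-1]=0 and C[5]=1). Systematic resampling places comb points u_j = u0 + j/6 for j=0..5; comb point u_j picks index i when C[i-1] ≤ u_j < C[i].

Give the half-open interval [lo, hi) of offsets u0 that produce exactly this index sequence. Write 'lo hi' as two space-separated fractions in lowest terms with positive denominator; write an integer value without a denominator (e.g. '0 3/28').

5/58 4/29

C = [4/29, 12/29, 16/29, 17/29, 26/29, 1]
j=0 picked index 0: u0 ∈ [0, 4/29)
j=1 picked index 1: u0 ∈ [-5/174, 43/174)
j=2 picked index 2: u0 ∈ [7/87, 19/87)
j=3 picked index 4: u0 ∈ [5/58, 23/58)
j=4 picked index 4: u0 ∈ [-7/87, 20/87)
j=5 picked index 5: u0 ∈ [11/174, 1/6)
intersection: [5/58, 4/29)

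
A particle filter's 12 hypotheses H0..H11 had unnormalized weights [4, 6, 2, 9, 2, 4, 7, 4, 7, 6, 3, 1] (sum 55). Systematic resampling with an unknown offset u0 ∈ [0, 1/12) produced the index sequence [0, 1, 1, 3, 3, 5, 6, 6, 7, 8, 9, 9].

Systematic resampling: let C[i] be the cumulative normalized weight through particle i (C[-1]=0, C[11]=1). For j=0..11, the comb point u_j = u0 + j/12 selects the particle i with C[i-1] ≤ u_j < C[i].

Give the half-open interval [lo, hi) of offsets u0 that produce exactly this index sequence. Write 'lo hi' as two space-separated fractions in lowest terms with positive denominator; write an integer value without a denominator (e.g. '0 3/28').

1/660 7/660

C = [4/55, 2/11, 12/55, 21/55, 23/55, 27/55, 34/55, 38/55, 9/11, 51/55, 54/55, 1]
j=0 picked index 0: u0 ∈ [0, 4/55)
j=1 picked index 1: u0 ∈ [-7/660, 13/132)
j=2 picked index 1: u0 ∈ [-31/330, 1/66)
j=3 picked index 3: u0 ∈ [-7/220, 29/220)
j=4 picked index 3: u0 ∈ [-19/165, 8/165)
j=5 picked index 5: u0 ∈ [1/660, 49/660)
j=6 picked index 6: u0 ∈ [-1/110, 13/110)
j=7 picked index 6: u0 ∈ [-61/660, 23/660)
j=8 picked index 7: u0 ∈ [-8/165, 4/165)
j=9 picked index 8: u0 ∈ [-13/220, 3/44)
j=10 picked index 9: u0 ∈ [-1/66, 31/330)
j=11 picked index 9: u0 ∈ [-13/132, 7/660)
intersection: [1/660, 7/660)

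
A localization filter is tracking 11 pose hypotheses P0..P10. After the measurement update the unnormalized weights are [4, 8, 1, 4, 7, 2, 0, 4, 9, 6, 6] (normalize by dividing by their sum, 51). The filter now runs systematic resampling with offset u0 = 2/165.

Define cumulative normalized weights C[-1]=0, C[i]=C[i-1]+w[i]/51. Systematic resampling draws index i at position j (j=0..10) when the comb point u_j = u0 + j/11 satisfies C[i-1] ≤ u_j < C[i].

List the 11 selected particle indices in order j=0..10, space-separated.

0 1 1 3 4 4 7 8 8 9 10

C = [4/51, 4/17, 13/51, 1/3, 8/17, 26/51, 26/51, 10/17, 13/17, 15/17, 1]
j=0: u_0=2/165 ∈ [0, 4/51) → index 0
j=1: u_1=17/165 ∈ [4/51, 4/17) → index 1
j=2: u_2=32/165 ∈ [4/51, 4/17) → index 1
j=3: u_3=47/165 ∈ [13/51, 1/3) → index 3
j=4: u_4=62/165 ∈ [1/3, 8/17) → index 4
j=5: u_5=7/15 ∈ [1/3, 8/17) → index 4
j=6: u_6=92/165 ∈ [26/51, 10/17) → index 7
j=7: u_7=107/165 ∈ [10/17, 13/17) → index 8
j=8: u_8=122/165 ∈ [10/17, 13/17) → index 8
j=9: u_9=137/165 ∈ [13/17, 15/17) → index 9
j=10: u_10=152/165 ∈ [15/17, 1) → index 10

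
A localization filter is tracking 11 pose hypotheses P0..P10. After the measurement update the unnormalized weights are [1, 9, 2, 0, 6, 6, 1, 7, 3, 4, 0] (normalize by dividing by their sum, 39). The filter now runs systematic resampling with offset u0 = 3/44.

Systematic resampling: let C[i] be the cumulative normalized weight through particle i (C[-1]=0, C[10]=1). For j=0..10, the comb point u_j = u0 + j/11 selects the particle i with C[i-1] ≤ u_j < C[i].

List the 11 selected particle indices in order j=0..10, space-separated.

C = [1/39, 10/39, 4/13, 4/13, 6/13, 8/13, 25/39, 32/39, 35/39, 1, 1]
j=0: u_0=3/44 ∈ [1/39, 10/39) → index 1
j=1: u_1=7/44 ∈ [1/39, 10/39) → index 1
j=2: u_2=1/4 ∈ [1/39, 10/39) → index 1
j=3: u_3=15/44 ∈ [4/13, 6/13) → index 4
j=4: u_4=19/44 ∈ [4/13, 6/13) → index 4
j=5: u_5=23/44 ∈ [6/13, 8/13) → index 5
j=6: u_6=27/44 ∈ [6/13, 8/13) → index 5
j=7: u_7=31/44 ∈ [25/39, 32/39) → index 7
j=8: u_8=35/44 ∈ [25/39, 32/39) → index 7
j=9: u_9=39/44 ∈ [32/39, 35/39) → index 8
j=10: u_10=43/44 ∈ [35/39, 1) → index 9

1 1 1 4 4 5 5 7 7 8 9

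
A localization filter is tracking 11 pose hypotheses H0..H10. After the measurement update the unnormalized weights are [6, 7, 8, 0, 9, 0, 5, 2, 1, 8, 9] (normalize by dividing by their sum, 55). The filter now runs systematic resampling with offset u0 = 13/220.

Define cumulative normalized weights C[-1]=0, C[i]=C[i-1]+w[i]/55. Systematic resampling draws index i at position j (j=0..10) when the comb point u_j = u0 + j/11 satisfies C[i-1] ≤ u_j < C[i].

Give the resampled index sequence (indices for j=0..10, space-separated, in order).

0 1 2 2 4 4 6 9 9 10 10

C = [6/55, 13/55, 21/55, 21/55, 6/11, 6/11, 7/11, 37/55, 38/55, 46/55, 1]
j=0: u_0=13/220 ∈ [0, 6/55) → index 0
j=1: u_1=3/20 ∈ [6/55, 13/55) → index 1
j=2: u_2=53/220 ∈ [13/55, 21/55) → index 2
j=3: u_3=73/220 ∈ [13/55, 21/55) → index 2
j=4: u_4=93/220 ∈ [21/55, 6/11) → index 4
j=5: u_5=113/220 ∈ [21/55, 6/11) → index 4
j=6: u_6=133/220 ∈ [6/11, 7/11) → index 6
j=7: u_7=153/220 ∈ [38/55, 46/55) → index 9
j=8: u_8=173/220 ∈ [38/55, 46/55) → index 9
j=9: u_9=193/220 ∈ [46/55, 1) → index 10
j=10: u_10=213/220 ∈ [46/55, 1) → index 10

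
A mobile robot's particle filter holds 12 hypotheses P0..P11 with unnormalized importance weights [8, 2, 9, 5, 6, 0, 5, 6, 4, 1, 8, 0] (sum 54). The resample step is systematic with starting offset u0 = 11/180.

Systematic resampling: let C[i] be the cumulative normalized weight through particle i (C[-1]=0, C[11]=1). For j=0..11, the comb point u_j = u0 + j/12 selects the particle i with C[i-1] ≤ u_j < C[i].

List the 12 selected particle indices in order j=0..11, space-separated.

C = [4/27, 5/27, 19/54, 4/9, 5/9, 5/9, 35/54, 41/54, 5/6, 23/27, 1, 1]
j=0: u_0=11/180 ∈ [0, 4/27) → index 0
j=1: u_1=13/90 ∈ [0, 4/27) → index 0
j=2: u_2=41/180 ∈ [5/27, 19/54) → index 2
j=3: u_3=14/45 ∈ [5/27, 19/54) → index 2
j=4: u_4=71/180 ∈ [19/54, 4/9) → index 3
j=5: u_5=43/90 ∈ [4/9, 5/9) → index 4
j=6: u_6=101/180 ∈ [5/9, 35/54) → index 6
j=7: u_7=29/45 ∈ [5/9, 35/54) → index 6
j=8: u_8=131/180 ∈ [35/54, 41/54) → index 7
j=9: u_9=73/90 ∈ [41/54, 5/6) → index 8
j=10: u_10=161/180 ∈ [23/27, 1) → index 10
j=11: u_11=44/45 ∈ [23/27, 1) → index 10

0 0 2 2 3 4 6 6 7 8 10 10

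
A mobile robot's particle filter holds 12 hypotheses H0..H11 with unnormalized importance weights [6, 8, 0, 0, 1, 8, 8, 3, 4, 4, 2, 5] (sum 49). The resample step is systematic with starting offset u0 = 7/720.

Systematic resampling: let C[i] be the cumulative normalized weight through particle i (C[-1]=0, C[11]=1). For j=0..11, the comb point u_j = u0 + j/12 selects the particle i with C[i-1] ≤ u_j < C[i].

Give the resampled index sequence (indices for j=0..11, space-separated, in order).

C = [6/49, 2/7, 2/7, 2/7, 15/49, 23/49, 31/49, 34/49, 38/49, 6/7, 44/49, 1]
j=0: u_0=7/720 ∈ [0, 6/49) → index 0
j=1: u_1=67/720 ∈ [0, 6/49) → index 0
j=2: u_2=127/720 ∈ [6/49, 2/7) → index 1
j=3: u_3=187/720 ∈ [6/49, 2/7) → index 1
j=4: u_4=247/720 ∈ [15/49, 23/49) → index 5
j=5: u_5=307/720 ∈ [15/49, 23/49) → index 5
j=6: u_6=367/720 ∈ [23/49, 31/49) → index 6
j=7: u_7=427/720 ∈ [23/49, 31/49) → index 6
j=8: u_8=487/720 ∈ [31/49, 34/49) → index 7
j=9: u_9=547/720 ∈ [34/49, 38/49) → index 8
j=10: u_10=607/720 ∈ [38/49, 6/7) → index 9
j=11: u_11=667/720 ∈ [44/49, 1) → index 11

0 0 1 1 5 5 6 6 7 8 9 11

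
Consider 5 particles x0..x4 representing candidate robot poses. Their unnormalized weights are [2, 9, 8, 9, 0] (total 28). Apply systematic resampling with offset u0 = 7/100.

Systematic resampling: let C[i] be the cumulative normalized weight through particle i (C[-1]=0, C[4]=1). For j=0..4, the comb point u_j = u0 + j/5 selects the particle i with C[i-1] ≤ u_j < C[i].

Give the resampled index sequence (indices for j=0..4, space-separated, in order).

C = [1/14, 11/28, 19/28, 1, 1]
j=0: u_0=7/100 ∈ [0, 1/14) → index 0
j=1: u_1=27/100 ∈ [1/14, 11/28) → index 1
j=2: u_2=47/100 ∈ [11/28, 19/28) → index 2
j=3: u_3=67/100 ∈ [11/28, 19/28) → index 2
j=4: u_4=87/100 ∈ [19/28, 1) → index 3

0 1 2 2 3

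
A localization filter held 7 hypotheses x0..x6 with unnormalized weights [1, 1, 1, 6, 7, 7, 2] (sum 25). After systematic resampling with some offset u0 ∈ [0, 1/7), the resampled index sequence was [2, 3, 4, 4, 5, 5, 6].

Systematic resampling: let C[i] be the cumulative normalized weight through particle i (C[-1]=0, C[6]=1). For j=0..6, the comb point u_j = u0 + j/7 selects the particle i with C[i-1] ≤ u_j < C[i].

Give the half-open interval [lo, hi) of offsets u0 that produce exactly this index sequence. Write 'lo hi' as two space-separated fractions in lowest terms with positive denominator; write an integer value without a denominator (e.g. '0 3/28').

C = [1/25, 2/25, 3/25, 9/25, 16/25, 23/25, 1]
j=0 picked index 2: u0 ∈ [2/25, 3/25)
j=1 picked index 3: u0 ∈ [-4/175, 38/175)
j=2 picked index 4: u0 ∈ [13/175, 62/175)
j=3 picked index 4: u0 ∈ [-12/175, 37/175)
j=4 picked index 5: u0 ∈ [12/175, 61/175)
j=5 picked index 5: u0 ∈ [-13/175, 36/175)
j=6 picked index 6: u0 ∈ [11/175, 1/7)
intersection: [2/25, 3/25)

2/25 3/25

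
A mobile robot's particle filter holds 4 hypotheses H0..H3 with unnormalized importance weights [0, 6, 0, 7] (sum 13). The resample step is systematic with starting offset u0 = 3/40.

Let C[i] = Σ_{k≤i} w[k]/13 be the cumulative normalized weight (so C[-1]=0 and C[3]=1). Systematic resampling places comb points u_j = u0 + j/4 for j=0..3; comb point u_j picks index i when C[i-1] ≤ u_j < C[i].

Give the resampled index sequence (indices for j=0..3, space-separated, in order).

1 1 3 3

C = [0, 6/13, 6/13, 1]
j=0: u_0=3/40 ∈ [0, 6/13) → index 1
j=1: u_1=13/40 ∈ [0, 6/13) → index 1
j=2: u_2=23/40 ∈ [6/13, 1) → index 3
j=3: u_3=33/40 ∈ [6/13, 1) → index 3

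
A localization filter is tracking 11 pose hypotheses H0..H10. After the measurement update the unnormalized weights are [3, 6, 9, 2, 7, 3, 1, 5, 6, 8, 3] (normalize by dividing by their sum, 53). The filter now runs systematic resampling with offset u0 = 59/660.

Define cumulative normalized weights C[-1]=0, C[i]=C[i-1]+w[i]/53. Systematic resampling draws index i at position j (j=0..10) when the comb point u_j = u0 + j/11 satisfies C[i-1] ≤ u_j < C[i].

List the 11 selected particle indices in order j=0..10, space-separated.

C = [3/53, 9/53, 18/53, 20/53, 27/53, 30/53, 31/53, 36/53, 42/53, 50/53, 1]
j=0: u_0=59/660 ∈ [3/53, 9/53) → index 1
j=1: u_1=119/660 ∈ [9/53, 18/53) → index 2
j=2: u_2=179/660 ∈ [9/53, 18/53) → index 2
j=3: u_3=239/660 ∈ [18/53, 20/53) → index 3
j=4: u_4=299/660 ∈ [20/53, 27/53) → index 4
j=5: u_5=359/660 ∈ [27/53, 30/53) → index 5
j=6: u_6=419/660 ∈ [31/53, 36/53) → index 7
j=7: u_7=479/660 ∈ [36/53, 42/53) → index 8
j=8: u_8=49/60 ∈ [42/53, 50/53) → index 9
j=9: u_9=599/660 ∈ [42/53, 50/53) → index 9
j=10: u_10=659/660 ∈ [50/53, 1) → index 10

1 2 2 3 4 5 7 8 9 9 10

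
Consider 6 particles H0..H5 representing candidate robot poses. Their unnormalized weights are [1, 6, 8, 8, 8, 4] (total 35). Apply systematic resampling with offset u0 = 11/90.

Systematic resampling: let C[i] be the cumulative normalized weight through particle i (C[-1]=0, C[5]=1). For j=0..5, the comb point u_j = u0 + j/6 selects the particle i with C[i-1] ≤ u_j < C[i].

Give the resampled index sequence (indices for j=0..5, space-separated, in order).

C = [1/35, 1/5, 3/7, 23/35, 31/35, 1]
j=0: u_0=11/90 ∈ [1/35, 1/5) → index 1
j=1: u_1=13/45 ∈ [1/5, 3/7) → index 2
j=2: u_2=41/90 ∈ [3/7, 23/35) → index 3
j=3: u_3=28/45 ∈ [3/7, 23/35) → index 3
j=4: u_4=71/90 ∈ [23/35, 31/35) → index 4
j=5: u_5=43/45 ∈ [31/35, 1) → index 5

1 2 3 3 4 5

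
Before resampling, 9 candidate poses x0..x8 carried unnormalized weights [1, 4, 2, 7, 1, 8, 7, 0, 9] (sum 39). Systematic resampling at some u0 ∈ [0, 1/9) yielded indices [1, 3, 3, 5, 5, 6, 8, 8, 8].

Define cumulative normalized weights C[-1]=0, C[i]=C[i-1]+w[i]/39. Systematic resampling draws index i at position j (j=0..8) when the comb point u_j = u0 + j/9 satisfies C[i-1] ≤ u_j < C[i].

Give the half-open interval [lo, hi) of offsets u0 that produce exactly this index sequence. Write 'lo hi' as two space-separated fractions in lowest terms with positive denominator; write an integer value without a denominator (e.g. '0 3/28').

C = [1/39, 5/39, 7/39, 14/39, 5/13, 23/39, 10/13, 10/13, 1]
j=0 picked index 1: u0 ∈ [1/39, 5/39)
j=1 picked index 3: u0 ∈ [8/117, 29/117)
j=2 picked index 3: u0 ∈ [-5/117, 16/117)
j=3 picked index 5: u0 ∈ [2/39, 10/39)
j=4 picked index 5: u0 ∈ [-7/117, 17/117)
j=5 picked index 6: u0 ∈ [4/117, 25/117)
j=6 picked index 8: u0 ∈ [4/39, 1/3)
j=7 picked index 8: u0 ∈ [-1/117, 2/9)
j=8 picked index 8: u0 ∈ [-14/117, 1/9)
intersection: [4/39, 1/9)

4/39 1/9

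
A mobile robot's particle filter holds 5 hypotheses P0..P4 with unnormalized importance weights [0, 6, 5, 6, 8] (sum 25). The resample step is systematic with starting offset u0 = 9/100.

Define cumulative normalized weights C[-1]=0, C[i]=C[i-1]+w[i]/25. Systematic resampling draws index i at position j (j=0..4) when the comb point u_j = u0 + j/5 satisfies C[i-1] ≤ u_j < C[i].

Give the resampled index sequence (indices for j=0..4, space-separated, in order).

C = [0, 6/25, 11/25, 17/25, 1]
j=0: u_0=9/100 ∈ [0, 6/25) → index 1
j=1: u_1=29/100 ∈ [6/25, 11/25) → index 2
j=2: u_2=49/100 ∈ [11/25, 17/25) → index 3
j=3: u_3=69/100 ∈ [17/25, 1) → index 4
j=4: u_4=89/100 ∈ [17/25, 1) → index 4

1 2 3 4 4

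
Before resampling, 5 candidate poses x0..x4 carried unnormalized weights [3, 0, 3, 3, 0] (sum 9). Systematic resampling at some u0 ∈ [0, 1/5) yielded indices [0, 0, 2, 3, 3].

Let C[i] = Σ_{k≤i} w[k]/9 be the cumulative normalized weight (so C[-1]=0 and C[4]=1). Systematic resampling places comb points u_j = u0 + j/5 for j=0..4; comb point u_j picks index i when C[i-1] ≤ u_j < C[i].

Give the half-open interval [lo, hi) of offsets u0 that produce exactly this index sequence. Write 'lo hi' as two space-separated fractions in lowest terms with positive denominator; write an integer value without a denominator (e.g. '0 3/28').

1/15 2/15

C = [1/3, 1/3, 2/3, 1, 1]
j=0 picked index 0: u0 ∈ [0, 1/3)
j=1 picked index 0: u0 ∈ [-1/5, 2/15)
j=2 picked index 2: u0 ∈ [-1/15, 4/15)
j=3 picked index 3: u0 ∈ [1/15, 2/5)
j=4 picked index 3: u0 ∈ [-2/15, 1/5)
intersection: [1/15, 2/15)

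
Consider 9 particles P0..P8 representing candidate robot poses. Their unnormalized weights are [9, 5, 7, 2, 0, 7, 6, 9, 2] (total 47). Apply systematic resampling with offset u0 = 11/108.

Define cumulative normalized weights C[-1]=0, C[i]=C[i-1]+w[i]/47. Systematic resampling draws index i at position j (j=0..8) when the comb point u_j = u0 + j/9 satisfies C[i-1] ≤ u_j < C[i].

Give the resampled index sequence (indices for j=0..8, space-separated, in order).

0 1 2 2 5 6 7 7 8

C = [9/47, 14/47, 21/47, 23/47, 23/47, 30/47, 36/47, 45/47, 1]
j=0: u_0=11/108 ∈ [0, 9/47) → index 0
j=1: u_1=23/108 ∈ [9/47, 14/47) → index 1
j=2: u_2=35/108 ∈ [14/47, 21/47) → index 2
j=3: u_3=47/108 ∈ [14/47, 21/47) → index 2
j=4: u_4=59/108 ∈ [23/47, 30/47) → index 5
j=5: u_5=71/108 ∈ [30/47, 36/47) → index 6
j=6: u_6=83/108 ∈ [36/47, 45/47) → index 7
j=7: u_7=95/108 ∈ [36/47, 45/47) → index 7
j=8: u_8=107/108 ∈ [45/47, 1) → index 8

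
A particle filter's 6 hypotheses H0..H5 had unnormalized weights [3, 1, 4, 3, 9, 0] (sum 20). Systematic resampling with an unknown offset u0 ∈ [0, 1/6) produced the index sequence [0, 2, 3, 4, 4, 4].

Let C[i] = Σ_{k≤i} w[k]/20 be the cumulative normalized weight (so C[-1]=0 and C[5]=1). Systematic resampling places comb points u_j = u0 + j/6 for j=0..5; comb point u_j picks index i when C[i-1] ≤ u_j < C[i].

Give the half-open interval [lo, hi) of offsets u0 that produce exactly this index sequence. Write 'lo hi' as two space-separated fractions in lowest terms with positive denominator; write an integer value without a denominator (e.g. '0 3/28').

1/15 3/20

C = [3/20, 1/5, 2/5, 11/20, 1, 1]
j=0 picked index 0: u0 ∈ [0, 3/20)
j=1 picked index 2: u0 ∈ [1/30, 7/30)
j=2 picked index 3: u0 ∈ [1/15, 13/60)
j=3 picked index 4: u0 ∈ [1/20, 1/2)
j=4 picked index 4: u0 ∈ [-7/60, 1/3)
j=5 picked index 4: u0 ∈ [-17/60, 1/6)
intersection: [1/15, 3/20)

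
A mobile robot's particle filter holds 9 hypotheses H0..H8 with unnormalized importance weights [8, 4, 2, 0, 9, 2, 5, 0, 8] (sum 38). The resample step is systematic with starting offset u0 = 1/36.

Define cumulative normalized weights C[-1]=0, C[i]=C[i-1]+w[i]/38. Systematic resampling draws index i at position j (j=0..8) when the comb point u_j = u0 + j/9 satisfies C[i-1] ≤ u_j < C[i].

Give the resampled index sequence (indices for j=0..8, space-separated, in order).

C = [4/19, 6/19, 7/19, 7/19, 23/38, 25/38, 15/19, 15/19, 1]
j=0: u_0=1/36 ∈ [0, 4/19) → index 0
j=1: u_1=5/36 ∈ [0, 4/19) → index 0
j=2: u_2=1/4 ∈ [4/19, 6/19) → index 1
j=3: u_3=13/36 ∈ [6/19, 7/19) → index 2
j=4: u_4=17/36 ∈ [7/19, 23/38) → index 4
j=5: u_5=7/12 ∈ [7/19, 23/38) → index 4
j=6: u_6=25/36 ∈ [25/38, 15/19) → index 6
j=7: u_7=29/36 ∈ [15/19, 1) → index 8
j=8: u_8=11/12 ∈ [15/19, 1) → index 8

0 0 1 2 4 4 6 8 8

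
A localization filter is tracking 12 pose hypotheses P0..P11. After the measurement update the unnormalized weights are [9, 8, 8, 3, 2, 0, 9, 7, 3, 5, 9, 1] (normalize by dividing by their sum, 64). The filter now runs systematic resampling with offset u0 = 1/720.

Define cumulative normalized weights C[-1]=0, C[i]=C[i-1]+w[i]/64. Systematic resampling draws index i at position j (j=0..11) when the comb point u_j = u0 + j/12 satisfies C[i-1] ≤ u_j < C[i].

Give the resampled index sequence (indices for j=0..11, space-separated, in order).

0 0 1 1 2 3 6 6 7 8 9 10

C = [9/64, 17/64, 25/64, 7/16, 15/32, 15/32, 39/64, 23/32, 49/64, 27/32, 63/64, 1]
j=0: u_0=1/720 ∈ [0, 9/64) → index 0
j=1: u_1=61/720 ∈ [0, 9/64) → index 0
j=2: u_2=121/720 ∈ [9/64, 17/64) → index 1
j=3: u_3=181/720 ∈ [9/64, 17/64) → index 1
j=4: u_4=241/720 ∈ [17/64, 25/64) → index 2
j=5: u_5=301/720 ∈ [25/64, 7/16) → index 3
j=6: u_6=361/720 ∈ [15/32, 39/64) → index 6
j=7: u_7=421/720 ∈ [15/32, 39/64) → index 6
j=8: u_8=481/720 ∈ [39/64, 23/32) → index 7
j=9: u_9=541/720 ∈ [23/32, 49/64) → index 8
j=10: u_10=601/720 ∈ [49/64, 27/32) → index 9
j=11: u_11=661/720 ∈ [27/32, 63/64) → index 10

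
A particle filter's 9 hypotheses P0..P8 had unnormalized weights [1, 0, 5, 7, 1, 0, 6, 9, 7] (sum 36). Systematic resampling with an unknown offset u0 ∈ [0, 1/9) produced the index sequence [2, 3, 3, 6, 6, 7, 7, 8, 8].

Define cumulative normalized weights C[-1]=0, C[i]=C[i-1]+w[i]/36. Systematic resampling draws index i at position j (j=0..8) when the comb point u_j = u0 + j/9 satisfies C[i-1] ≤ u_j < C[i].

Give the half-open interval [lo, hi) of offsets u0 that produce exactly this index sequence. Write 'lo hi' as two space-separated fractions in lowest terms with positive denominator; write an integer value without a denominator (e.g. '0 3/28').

1/18 1/9

C = [1/36, 1/36, 1/6, 13/36, 7/18, 7/18, 5/9, 29/36, 1]
j=0 picked index 2: u0 ∈ [1/36, 1/6)
j=1 picked index 3: u0 ∈ [1/18, 1/4)
j=2 picked index 3: u0 ∈ [-1/18, 5/36)
j=3 picked index 6: u0 ∈ [1/18, 2/9)
j=4 picked index 6: u0 ∈ [-1/18, 1/9)
j=5 picked index 7: u0 ∈ [0, 1/4)
j=6 picked index 7: u0 ∈ [-1/9, 5/36)
j=7 picked index 8: u0 ∈ [1/36, 2/9)
j=8 picked index 8: u0 ∈ [-1/12, 1/9)
intersection: [1/18, 1/9)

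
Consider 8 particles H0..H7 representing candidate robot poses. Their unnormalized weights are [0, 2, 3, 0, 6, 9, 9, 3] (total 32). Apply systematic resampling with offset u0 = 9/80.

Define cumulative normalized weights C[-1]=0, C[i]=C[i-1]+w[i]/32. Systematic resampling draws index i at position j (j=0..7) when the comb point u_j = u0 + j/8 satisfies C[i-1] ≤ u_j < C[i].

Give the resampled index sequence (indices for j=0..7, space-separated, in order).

2 4 5 5 5 6 6 7

C = [0, 1/16, 5/32, 5/32, 11/32, 5/8, 29/32, 1]
j=0: u_0=9/80 ∈ [1/16, 5/32) → index 2
j=1: u_1=19/80 ∈ [5/32, 11/32) → index 4
j=2: u_2=29/80 ∈ [11/32, 5/8) → index 5
j=3: u_3=39/80 ∈ [11/32, 5/8) → index 5
j=4: u_4=49/80 ∈ [11/32, 5/8) → index 5
j=5: u_5=59/80 ∈ [5/8, 29/32) → index 6
j=6: u_6=69/80 ∈ [5/8, 29/32) → index 6
j=7: u_7=79/80 ∈ [29/32, 1) → index 7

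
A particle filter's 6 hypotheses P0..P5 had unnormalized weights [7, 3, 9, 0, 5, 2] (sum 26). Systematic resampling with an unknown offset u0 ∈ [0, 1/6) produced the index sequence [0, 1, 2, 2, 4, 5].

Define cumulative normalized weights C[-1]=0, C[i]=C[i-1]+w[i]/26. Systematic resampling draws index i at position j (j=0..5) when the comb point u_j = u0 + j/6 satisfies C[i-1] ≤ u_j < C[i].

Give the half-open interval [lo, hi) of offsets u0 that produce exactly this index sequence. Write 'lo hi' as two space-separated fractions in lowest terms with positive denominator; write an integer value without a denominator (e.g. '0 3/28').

C = [7/26, 5/13, 19/26, 19/26, 12/13, 1]
j=0 picked index 0: u0 ∈ [0, 7/26)
j=1 picked index 1: u0 ∈ [4/39, 17/78)
j=2 picked index 2: u0 ∈ [2/39, 31/78)
j=3 picked index 2: u0 ∈ [-3/26, 3/13)
j=4 picked index 4: u0 ∈ [5/78, 10/39)
j=5 picked index 5: u0 ∈ [7/78, 1/6)
intersection: [4/39, 1/6)

4/39 1/6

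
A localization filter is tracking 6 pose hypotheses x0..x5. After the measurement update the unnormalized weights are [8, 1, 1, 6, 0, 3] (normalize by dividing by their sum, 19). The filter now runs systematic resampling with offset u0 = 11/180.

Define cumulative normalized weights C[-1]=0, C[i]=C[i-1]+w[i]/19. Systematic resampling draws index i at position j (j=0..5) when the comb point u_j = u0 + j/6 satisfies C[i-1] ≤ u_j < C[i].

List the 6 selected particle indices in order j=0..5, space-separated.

C = [8/19, 9/19, 10/19, 16/19, 16/19, 1]
j=0: u_0=11/180 ∈ [0, 8/19) → index 0
j=1: u_1=41/180 ∈ [0, 8/19) → index 0
j=2: u_2=71/180 ∈ [0, 8/19) → index 0
j=3: u_3=101/180 ∈ [10/19, 16/19) → index 3
j=4: u_4=131/180 ∈ [10/19, 16/19) → index 3
j=5: u_5=161/180 ∈ [16/19, 1) → index 5

0 0 0 3 3 5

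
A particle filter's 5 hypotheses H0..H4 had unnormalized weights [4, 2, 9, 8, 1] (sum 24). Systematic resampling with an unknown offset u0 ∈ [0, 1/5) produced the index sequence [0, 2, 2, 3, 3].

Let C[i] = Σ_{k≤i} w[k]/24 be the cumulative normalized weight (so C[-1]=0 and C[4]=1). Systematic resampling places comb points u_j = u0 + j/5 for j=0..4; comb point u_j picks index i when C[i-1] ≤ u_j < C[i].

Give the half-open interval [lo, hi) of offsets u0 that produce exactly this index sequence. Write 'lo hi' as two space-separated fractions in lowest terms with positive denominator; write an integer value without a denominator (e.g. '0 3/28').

1/20 19/120

C = [1/6, 1/4, 5/8, 23/24, 1]
j=0 picked index 0: u0 ∈ [0, 1/6)
j=1 picked index 2: u0 ∈ [1/20, 17/40)
j=2 picked index 2: u0 ∈ [-3/20, 9/40)
j=3 picked index 3: u0 ∈ [1/40, 43/120)
j=4 picked index 3: u0 ∈ [-7/40, 19/120)
intersection: [1/20, 19/120)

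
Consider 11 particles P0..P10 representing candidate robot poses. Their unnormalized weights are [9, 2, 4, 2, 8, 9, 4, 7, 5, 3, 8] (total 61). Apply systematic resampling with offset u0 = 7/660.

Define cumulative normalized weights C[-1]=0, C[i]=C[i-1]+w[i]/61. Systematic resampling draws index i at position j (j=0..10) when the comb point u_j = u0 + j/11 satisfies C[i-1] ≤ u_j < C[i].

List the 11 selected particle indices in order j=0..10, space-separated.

C = [9/61, 11/61, 15/61, 17/61, 25/61, 34/61, 38/61, 45/61, 50/61, 53/61, 1]
j=0: u_0=7/660 ∈ [0, 9/61) → index 0
j=1: u_1=67/660 ∈ [0, 9/61) → index 0
j=2: u_2=127/660 ∈ [11/61, 15/61) → index 2
j=3: u_3=17/60 ∈ [17/61, 25/61) → index 4
j=4: u_4=247/660 ∈ [17/61, 25/61) → index 4
j=5: u_5=307/660 ∈ [25/61, 34/61) → index 5
j=6: u_6=367/660 ∈ [25/61, 34/61) → index 5
j=7: u_7=427/660 ∈ [38/61, 45/61) → index 7
j=8: u_8=487/660 ∈ [45/61, 50/61) → index 8
j=9: u_9=547/660 ∈ [50/61, 53/61) → index 9
j=10: u_10=607/660 ∈ [53/61, 1) → index 10

0 0 2 4 4 5 5 7 8 9 10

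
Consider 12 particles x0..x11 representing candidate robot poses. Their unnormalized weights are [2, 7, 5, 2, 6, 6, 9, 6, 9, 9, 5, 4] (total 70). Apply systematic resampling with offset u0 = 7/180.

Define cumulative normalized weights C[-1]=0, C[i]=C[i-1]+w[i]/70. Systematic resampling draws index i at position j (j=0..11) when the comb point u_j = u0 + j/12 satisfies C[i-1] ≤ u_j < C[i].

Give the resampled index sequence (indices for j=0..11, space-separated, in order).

C = [1/35, 9/70, 1/5, 8/35, 11/35, 2/5, 37/70, 43/70, 26/35, 61/70, 33/35, 1]
j=0: u_0=7/180 ∈ [1/35, 9/70) → index 1
j=1: u_1=11/90 ∈ [1/35, 9/70) → index 1
j=2: u_2=37/180 ∈ [1/5, 8/35) → index 3
j=3: u_3=13/45 ∈ [8/35, 11/35) → index 4
j=4: u_4=67/180 ∈ [11/35, 2/5) → index 5
j=5: u_5=41/90 ∈ [2/5, 37/70) → index 6
j=6: u_6=97/180 ∈ [37/70, 43/70) → index 7
j=7: u_7=28/45 ∈ [43/70, 26/35) → index 8
j=8: u_8=127/180 ∈ [43/70, 26/35) → index 8
j=9: u_9=71/90 ∈ [26/35, 61/70) → index 9
j=10: u_10=157/180 ∈ [61/70, 33/35) → index 10
j=11: u_11=43/45 ∈ [33/35, 1) → index 11

1 1 3 4 5 6 7 8 8 9 10 11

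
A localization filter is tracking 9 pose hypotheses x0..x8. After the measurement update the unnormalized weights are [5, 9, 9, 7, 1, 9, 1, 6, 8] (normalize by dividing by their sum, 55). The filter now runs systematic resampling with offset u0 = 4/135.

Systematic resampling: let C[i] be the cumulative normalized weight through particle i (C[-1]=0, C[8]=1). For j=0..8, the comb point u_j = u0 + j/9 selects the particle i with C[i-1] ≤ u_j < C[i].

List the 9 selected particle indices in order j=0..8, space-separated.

C = [1/11, 14/55, 23/55, 6/11, 31/55, 8/11, 41/55, 47/55, 1]
j=0: u_0=4/135 ∈ [0, 1/11) → index 0
j=1: u_1=19/135 ∈ [1/11, 14/55) → index 1
j=2: u_2=34/135 ∈ [1/11, 14/55) → index 1
j=3: u_3=49/135 ∈ [14/55, 23/55) → index 2
j=4: u_4=64/135 ∈ [23/55, 6/11) → index 3
j=5: u_5=79/135 ∈ [31/55, 8/11) → index 5
j=6: u_6=94/135 ∈ [31/55, 8/11) → index 5
j=7: u_7=109/135 ∈ [41/55, 47/55) → index 7
j=8: u_8=124/135 ∈ [47/55, 1) → index 8

0 1 1 2 3 5 5 7 8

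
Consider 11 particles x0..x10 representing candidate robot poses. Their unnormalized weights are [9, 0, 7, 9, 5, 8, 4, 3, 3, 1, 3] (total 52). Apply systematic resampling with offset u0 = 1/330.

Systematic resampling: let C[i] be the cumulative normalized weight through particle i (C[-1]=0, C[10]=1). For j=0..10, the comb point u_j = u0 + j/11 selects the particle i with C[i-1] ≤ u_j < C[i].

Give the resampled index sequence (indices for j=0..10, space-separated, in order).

0 0 2 2 3 3 4 5 5 7 8

C = [9/52, 9/52, 4/13, 25/52, 15/26, 19/26, 21/26, 45/52, 12/13, 49/52, 1]
j=0: u_0=1/330 ∈ [0, 9/52) → index 0
j=1: u_1=31/330 ∈ [0, 9/52) → index 0
j=2: u_2=61/330 ∈ [9/52, 4/13) → index 2
j=3: u_3=91/330 ∈ [9/52, 4/13) → index 2
j=4: u_4=11/30 ∈ [4/13, 25/52) → index 3
j=5: u_5=151/330 ∈ [4/13, 25/52) → index 3
j=6: u_6=181/330 ∈ [25/52, 15/26) → index 4
j=7: u_7=211/330 ∈ [15/26, 19/26) → index 5
j=8: u_8=241/330 ∈ [15/26, 19/26) → index 5
j=9: u_9=271/330 ∈ [21/26, 45/52) → index 7
j=10: u_10=301/330 ∈ [45/52, 12/13) → index 8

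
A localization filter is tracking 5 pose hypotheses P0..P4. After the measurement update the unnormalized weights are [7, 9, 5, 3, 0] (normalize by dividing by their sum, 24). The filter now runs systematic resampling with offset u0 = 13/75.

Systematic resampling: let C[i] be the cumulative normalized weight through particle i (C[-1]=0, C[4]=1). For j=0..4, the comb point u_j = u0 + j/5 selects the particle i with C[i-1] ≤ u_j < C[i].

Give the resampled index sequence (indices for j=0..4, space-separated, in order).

0 1 1 2 3

C = [7/24, 2/3, 7/8, 1, 1]
j=0: u_0=13/75 ∈ [0, 7/24) → index 0
j=1: u_1=28/75 ∈ [7/24, 2/3) → index 1
j=2: u_2=43/75 ∈ [7/24, 2/3) → index 1
j=3: u_3=58/75 ∈ [2/3, 7/8) → index 2
j=4: u_4=73/75 ∈ [7/8, 1) → index 3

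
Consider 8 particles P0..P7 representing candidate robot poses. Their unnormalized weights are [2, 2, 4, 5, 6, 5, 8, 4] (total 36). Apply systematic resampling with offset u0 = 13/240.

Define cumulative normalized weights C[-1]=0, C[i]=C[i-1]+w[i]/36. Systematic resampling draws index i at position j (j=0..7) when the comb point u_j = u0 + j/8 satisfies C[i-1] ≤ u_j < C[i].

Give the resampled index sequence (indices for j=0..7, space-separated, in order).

0 2 3 4 5 6 6 7

C = [1/18, 1/9, 2/9, 13/36, 19/36, 2/3, 8/9, 1]
j=0: u_0=13/240 ∈ [0, 1/18) → index 0
j=1: u_1=43/240 ∈ [1/9, 2/9) → index 2
j=2: u_2=73/240 ∈ [2/9, 13/36) → index 3
j=3: u_3=103/240 ∈ [13/36, 19/36) → index 4
j=4: u_4=133/240 ∈ [19/36, 2/3) → index 5
j=5: u_5=163/240 ∈ [2/3, 8/9) → index 6
j=6: u_6=193/240 ∈ [2/3, 8/9) → index 6
j=7: u_7=223/240 ∈ [8/9, 1) → index 7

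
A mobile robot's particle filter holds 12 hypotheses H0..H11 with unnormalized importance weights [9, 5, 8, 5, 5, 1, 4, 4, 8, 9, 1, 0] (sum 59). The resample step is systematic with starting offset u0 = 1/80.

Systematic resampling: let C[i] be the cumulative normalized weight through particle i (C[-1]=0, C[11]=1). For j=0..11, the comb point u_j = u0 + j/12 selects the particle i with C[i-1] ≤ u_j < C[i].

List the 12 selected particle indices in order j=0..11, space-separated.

C = [9/59, 14/59, 22/59, 27/59, 32/59, 33/59, 37/59, 41/59, 49/59, 58/59, 1, 1]
j=0: u_0=1/80 ∈ [0, 9/59) → index 0
j=1: u_1=23/240 ∈ [0, 9/59) → index 0
j=2: u_2=43/240 ∈ [9/59, 14/59) → index 1
j=3: u_3=21/80 ∈ [14/59, 22/59) → index 2
j=4: u_4=83/240 ∈ [14/59, 22/59) → index 2
j=5: u_5=103/240 ∈ [22/59, 27/59) → index 3
j=6: u_6=41/80 ∈ [27/59, 32/59) → index 4
j=7: u_7=143/240 ∈ [33/59, 37/59) → index 6
j=8: u_8=163/240 ∈ [37/59, 41/59) → index 7
j=9: u_9=61/80 ∈ [41/59, 49/59) → index 8
j=10: u_10=203/240 ∈ [49/59, 58/59) → index 9
j=11: u_11=223/240 ∈ [49/59, 58/59) → index 9

0 0 1 2 2 3 4 6 7 8 9 9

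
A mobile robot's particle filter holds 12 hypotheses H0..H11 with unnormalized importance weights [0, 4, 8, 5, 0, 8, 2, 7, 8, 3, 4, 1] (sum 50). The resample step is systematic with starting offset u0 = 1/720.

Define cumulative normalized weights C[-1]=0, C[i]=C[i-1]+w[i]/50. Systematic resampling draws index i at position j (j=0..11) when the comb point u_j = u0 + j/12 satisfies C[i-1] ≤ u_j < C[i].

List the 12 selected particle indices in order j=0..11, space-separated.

C = [0, 2/25, 6/25, 17/50, 17/50, 1/2, 27/50, 17/25, 21/25, 9/10, 49/50, 1]
j=0: u_0=1/720 ∈ [0, 2/25) → index 1
j=1: u_1=61/720 ∈ [2/25, 6/25) → index 2
j=2: u_2=121/720 ∈ [2/25, 6/25) → index 2
j=3: u_3=181/720 ∈ [6/25, 17/50) → index 3
j=4: u_4=241/720 ∈ [6/25, 17/50) → index 3
j=5: u_5=301/720 ∈ [17/50, 1/2) → index 5
j=6: u_6=361/720 ∈ [1/2, 27/50) → index 6
j=7: u_7=421/720 ∈ [27/50, 17/25) → index 7
j=8: u_8=481/720 ∈ [27/50, 17/25) → index 7
j=9: u_9=541/720 ∈ [17/25, 21/25) → index 8
j=10: u_10=601/720 ∈ [17/25, 21/25) → index 8
j=11: u_11=661/720 ∈ [9/10, 49/50) → index 10

1 2 2 3 3 5 6 7 7 8 8 10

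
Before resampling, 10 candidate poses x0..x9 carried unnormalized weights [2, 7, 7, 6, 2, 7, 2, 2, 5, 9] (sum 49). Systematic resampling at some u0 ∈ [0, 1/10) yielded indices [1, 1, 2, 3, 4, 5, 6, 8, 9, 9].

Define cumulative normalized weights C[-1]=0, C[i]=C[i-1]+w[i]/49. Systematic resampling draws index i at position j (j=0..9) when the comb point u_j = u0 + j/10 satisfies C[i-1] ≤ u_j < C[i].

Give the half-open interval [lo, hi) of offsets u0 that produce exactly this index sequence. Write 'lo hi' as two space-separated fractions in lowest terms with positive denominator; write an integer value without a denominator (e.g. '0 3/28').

C = [2/49, 9/49, 16/49, 22/49, 24/49, 31/49, 33/49, 5/7, 40/49, 1]
j=0 picked index 1: u0 ∈ [2/49, 9/49)
j=1 picked index 1: u0 ∈ [-29/490, 41/490)
j=2 picked index 2: u0 ∈ [-4/245, 31/245)
j=3 picked index 3: u0 ∈ [13/490, 73/490)
j=4 picked index 4: u0 ∈ [12/245, 22/245)
j=5 picked index 5: u0 ∈ [-1/98, 13/98)
j=6 picked index 6: u0 ∈ [8/245, 18/245)
j=7 picked index 8: u0 ∈ [1/70, 57/490)
j=8 picked index 9: u0 ∈ [4/245, 1/5)
j=9 picked index 9: u0 ∈ [-41/490, 1/10)
intersection: [12/245, 18/245)

12/245 18/245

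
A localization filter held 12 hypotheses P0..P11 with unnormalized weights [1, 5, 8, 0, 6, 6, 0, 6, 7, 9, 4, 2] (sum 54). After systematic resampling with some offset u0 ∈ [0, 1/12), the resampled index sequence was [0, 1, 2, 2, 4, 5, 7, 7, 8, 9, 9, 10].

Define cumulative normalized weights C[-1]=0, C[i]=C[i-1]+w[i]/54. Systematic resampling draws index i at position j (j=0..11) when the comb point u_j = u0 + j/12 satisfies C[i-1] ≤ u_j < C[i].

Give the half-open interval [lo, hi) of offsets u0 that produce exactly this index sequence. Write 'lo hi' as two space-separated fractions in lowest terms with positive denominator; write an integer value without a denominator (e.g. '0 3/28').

C = [1/54, 1/9, 7/27, 7/27, 10/27, 13/27, 13/27, 16/27, 13/18, 8/9, 26/27, 1]
j=0 picked index 0: u0 ∈ [0, 1/54)
j=1 picked index 1: u0 ∈ [-7/108, 1/36)
j=2 picked index 2: u0 ∈ [-1/18, 5/54)
j=3 picked index 2: u0 ∈ [-5/36, 1/108)
j=4 picked index 4: u0 ∈ [-2/27, 1/27)
j=5 picked index 5: u0 ∈ [-5/108, 7/108)
j=6 picked index 7: u0 ∈ [-1/54, 5/54)
j=7 picked index 7: u0 ∈ [-11/108, 1/108)
j=8 picked index 8: u0 ∈ [-2/27, 1/18)
j=9 picked index 9: u0 ∈ [-1/36, 5/36)
j=10 picked index 9: u0 ∈ [-1/9, 1/18)
j=11 picked index 10: u0 ∈ [-1/36, 5/108)
intersection: [0, 1/108)

0 1/108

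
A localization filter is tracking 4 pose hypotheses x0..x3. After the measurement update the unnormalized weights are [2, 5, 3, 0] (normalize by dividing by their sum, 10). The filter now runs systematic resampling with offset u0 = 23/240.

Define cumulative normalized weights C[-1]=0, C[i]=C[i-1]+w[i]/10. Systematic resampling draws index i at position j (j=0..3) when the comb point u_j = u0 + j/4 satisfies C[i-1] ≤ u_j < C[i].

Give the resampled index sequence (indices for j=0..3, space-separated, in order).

0 1 1 2

C = [1/5, 7/10, 1, 1]
j=0: u_0=23/240 ∈ [0, 1/5) → index 0
j=1: u_1=83/240 ∈ [1/5, 7/10) → index 1
j=2: u_2=143/240 ∈ [1/5, 7/10) → index 1
j=3: u_3=203/240 ∈ [7/10, 1) → index 2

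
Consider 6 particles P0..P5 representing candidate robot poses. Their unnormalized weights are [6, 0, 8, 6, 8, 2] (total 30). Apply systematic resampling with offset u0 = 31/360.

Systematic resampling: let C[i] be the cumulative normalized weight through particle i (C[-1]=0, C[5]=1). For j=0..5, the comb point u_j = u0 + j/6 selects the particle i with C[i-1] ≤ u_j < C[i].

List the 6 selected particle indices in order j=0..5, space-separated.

C = [1/5, 1/5, 7/15, 2/3, 14/15, 1]
j=0: u_0=31/360 ∈ [0, 1/5) → index 0
j=1: u_1=91/360 ∈ [1/5, 7/15) → index 2
j=2: u_2=151/360 ∈ [1/5, 7/15) → index 2
j=3: u_3=211/360 ∈ [7/15, 2/3) → index 3
j=4: u_4=271/360 ∈ [2/3, 14/15) → index 4
j=5: u_5=331/360 ∈ [2/3, 14/15) → index 4

0 2 2 3 4 4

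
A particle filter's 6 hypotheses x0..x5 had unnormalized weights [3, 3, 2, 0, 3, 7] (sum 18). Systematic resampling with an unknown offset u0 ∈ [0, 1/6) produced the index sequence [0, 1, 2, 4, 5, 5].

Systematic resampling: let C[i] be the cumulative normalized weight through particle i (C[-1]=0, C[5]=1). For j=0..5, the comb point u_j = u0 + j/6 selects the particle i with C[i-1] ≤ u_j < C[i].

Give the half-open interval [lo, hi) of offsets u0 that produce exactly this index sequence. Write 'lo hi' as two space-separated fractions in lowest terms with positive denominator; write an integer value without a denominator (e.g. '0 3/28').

C = [1/6, 1/3, 4/9, 4/9, 11/18, 1]
j=0 picked index 0: u0 ∈ [0, 1/6)
j=1 picked index 1: u0 ∈ [0, 1/6)
j=2 picked index 2: u0 ∈ [0, 1/9)
j=3 picked index 4: u0 ∈ [-1/18, 1/9)
j=4 picked index 5: u0 ∈ [-1/18, 1/3)
j=5 picked index 5: u0 ∈ [-2/9, 1/6)
intersection: [0, 1/9)

0 1/9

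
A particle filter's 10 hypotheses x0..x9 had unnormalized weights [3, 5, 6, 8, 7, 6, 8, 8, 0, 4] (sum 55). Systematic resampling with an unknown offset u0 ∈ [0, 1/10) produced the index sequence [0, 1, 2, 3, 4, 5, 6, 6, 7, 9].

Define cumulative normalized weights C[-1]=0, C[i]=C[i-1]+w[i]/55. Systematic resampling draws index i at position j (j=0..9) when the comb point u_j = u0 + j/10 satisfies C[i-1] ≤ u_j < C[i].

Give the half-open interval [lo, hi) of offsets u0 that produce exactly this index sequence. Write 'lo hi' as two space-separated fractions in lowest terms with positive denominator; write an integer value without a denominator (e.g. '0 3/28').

C = [3/55, 8/55, 14/55, 2/5, 29/55, 7/11, 43/55, 51/55, 51/55, 1]
j=0 picked index 0: u0 ∈ [0, 3/55)
j=1 picked index 1: u0 ∈ [-1/22, 1/22)
j=2 picked index 2: u0 ∈ [-3/55, 3/55)
j=3 picked index 3: u0 ∈ [-1/22, 1/10)
j=4 picked index 4: u0 ∈ [0, 7/55)
j=5 picked index 5: u0 ∈ [3/110, 3/22)
j=6 picked index 6: u0 ∈ [2/55, 2/11)
j=7 picked index 6: u0 ∈ [-7/110, 9/110)
j=8 picked index 7: u0 ∈ [-1/55, 7/55)
j=9 picked index 9: u0 ∈ [3/110, 1/10)
intersection: [2/55, 1/22)

2/55 1/22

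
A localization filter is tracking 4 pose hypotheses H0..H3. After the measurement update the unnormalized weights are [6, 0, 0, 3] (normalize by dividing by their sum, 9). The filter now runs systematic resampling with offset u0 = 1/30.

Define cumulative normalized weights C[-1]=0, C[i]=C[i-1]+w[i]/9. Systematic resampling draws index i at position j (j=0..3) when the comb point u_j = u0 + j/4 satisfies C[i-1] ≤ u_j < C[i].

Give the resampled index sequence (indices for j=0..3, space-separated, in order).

0 0 0 3

C = [2/3, 2/3, 2/3, 1]
j=0: u_0=1/30 ∈ [0, 2/3) → index 0
j=1: u_1=17/60 ∈ [0, 2/3) → index 0
j=2: u_2=8/15 ∈ [0, 2/3) → index 0
j=3: u_3=47/60 ∈ [2/3, 1) → index 3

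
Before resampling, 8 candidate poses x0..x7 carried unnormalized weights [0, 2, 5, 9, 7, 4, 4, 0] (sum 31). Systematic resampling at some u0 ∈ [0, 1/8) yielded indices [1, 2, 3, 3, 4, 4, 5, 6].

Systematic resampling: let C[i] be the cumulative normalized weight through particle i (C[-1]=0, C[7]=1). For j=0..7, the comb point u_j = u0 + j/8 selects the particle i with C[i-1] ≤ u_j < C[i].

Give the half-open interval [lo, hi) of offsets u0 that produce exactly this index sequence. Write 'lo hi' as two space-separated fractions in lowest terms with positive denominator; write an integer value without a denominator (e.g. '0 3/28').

C = [0, 2/31, 7/31, 16/31, 23/31, 27/31, 1, 1]
j=0 picked index 1: u0 ∈ [0, 2/31)
j=1 picked index 2: u0 ∈ [-15/248, 25/248)
j=2 picked index 3: u0 ∈ [-3/124, 33/124)
j=3 picked index 3: u0 ∈ [-37/248, 35/248)
j=4 picked index 4: u0 ∈ [1/62, 15/62)
j=5 picked index 4: u0 ∈ [-27/248, 29/248)
j=6 picked index 5: u0 ∈ [-1/124, 15/124)
j=7 picked index 6: u0 ∈ [-1/248, 1/8)
intersection: [1/62, 2/31)

1/62 2/31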